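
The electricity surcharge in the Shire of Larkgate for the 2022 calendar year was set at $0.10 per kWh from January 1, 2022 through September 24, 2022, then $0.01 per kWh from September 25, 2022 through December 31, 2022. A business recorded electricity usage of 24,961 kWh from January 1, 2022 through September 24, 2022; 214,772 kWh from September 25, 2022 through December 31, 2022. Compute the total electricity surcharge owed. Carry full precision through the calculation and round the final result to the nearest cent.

January 1 – September 24, 2022: 24,961 kWh at $0.10/kWh → $2,496.10
September 25 – December 31, 2022: 214,772 kWh at $0.01/kWh → $2,147.72

$4,643.82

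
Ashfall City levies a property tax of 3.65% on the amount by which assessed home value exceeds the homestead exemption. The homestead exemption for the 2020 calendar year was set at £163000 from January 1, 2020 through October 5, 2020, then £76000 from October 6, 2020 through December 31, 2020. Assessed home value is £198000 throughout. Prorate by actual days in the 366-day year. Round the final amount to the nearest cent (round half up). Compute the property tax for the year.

January 1 – October 5, 2020: 279 days, exemption £163000 → (£198000 − £163000) × 3.65% × 279/366 = £973.8320
October 6 – December 31, 2020: 87 days, exemption £76000 → (£198000 − £76000) × 3.65% × 87/366 = £1058.5000
Total = £2032.3320

£2032.33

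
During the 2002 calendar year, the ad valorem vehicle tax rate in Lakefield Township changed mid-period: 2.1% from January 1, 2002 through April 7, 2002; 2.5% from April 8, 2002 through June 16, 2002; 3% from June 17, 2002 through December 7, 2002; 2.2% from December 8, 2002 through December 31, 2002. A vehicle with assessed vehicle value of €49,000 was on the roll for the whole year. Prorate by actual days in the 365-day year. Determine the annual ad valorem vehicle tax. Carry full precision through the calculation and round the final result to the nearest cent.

€1,280.04

January 1 – April 7, 2002: 97 days at 2.1% → €49,000 × 2.1% × 97/365 = €273.4603
April 8 – June 16, 2002: 70 days at 2.5% → €49,000 × 2.5% × 70/365 = €234.9315
June 17 – December 7, 2002: 174 days at 3% → €49,000 × 3% × 174/365 = €700.7671
December 8 – December 31, 2002: 24 days at 2.2% → €49,000 × 2.2% × 24/365 = €70.8822
Total = €1,280.0411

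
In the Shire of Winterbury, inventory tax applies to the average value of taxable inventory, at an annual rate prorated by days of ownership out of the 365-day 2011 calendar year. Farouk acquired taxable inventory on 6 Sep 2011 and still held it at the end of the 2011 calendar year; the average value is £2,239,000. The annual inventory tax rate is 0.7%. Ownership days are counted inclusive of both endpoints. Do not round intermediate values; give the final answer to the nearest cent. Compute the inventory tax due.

Days held (6 Sep – 31 Dec 2011): 117 out of 365
Tax = £2,239,000 × 0.7% × 117/365 = £5,023.9479

£5,023.95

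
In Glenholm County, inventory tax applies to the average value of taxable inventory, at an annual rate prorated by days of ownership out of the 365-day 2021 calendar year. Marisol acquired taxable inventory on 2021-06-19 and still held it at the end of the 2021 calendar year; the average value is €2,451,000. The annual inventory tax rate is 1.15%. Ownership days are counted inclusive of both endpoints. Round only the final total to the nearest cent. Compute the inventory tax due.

Days held (2021-06-19 to 2021-12-31): 196 out of 365
Tax = €2,451,000 × 1.15% × 196/365 = €15,135.7644

€15,135.76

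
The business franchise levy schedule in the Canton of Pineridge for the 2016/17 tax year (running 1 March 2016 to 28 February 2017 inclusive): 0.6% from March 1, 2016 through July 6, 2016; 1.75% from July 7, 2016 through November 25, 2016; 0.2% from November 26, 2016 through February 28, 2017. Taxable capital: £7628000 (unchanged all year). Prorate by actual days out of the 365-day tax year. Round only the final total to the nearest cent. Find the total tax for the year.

March 1 – July 6, 2016: 128 days at 0.6% → £7628000 × 0.6% × 128/365 = £16050.1479
July 7 – November 25, 2016: 142 days at 1.75% → £7628000 × 1.75% × 142/365 = £51933.0959
November 26, 2016 – February 28, 2017: 95 days at 0.2% → £7628000 × 0.2% × 95/365 = £3970.7397
Total = £71953.9836

£71953.98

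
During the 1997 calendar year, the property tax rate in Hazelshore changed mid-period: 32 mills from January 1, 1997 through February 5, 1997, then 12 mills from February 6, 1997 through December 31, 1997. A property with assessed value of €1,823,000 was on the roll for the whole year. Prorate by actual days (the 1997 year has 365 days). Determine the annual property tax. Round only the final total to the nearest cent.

January 1 – February 5, 1997: 36 days at 32 mills → €1,823,000 × 3.2% × 36/365 = €5,753.6877
February 6 – December 31, 1997: 329 days at 12 mills → €1,823,000 × 1.2% × 329/365 = €19,718.3671
Total = €25,472.0548

€25,472.05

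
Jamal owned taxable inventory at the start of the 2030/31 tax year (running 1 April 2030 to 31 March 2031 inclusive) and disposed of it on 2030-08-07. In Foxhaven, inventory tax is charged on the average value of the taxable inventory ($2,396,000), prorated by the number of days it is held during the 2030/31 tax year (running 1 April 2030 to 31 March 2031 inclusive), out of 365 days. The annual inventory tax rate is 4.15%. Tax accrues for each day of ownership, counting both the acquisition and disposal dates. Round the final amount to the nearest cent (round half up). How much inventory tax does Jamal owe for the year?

Days held (2030-04-01 to 2030-08-07): 129 out of 365
Tax = $2,396,000 × 4.15% × 129/365 = $35,142.4274

$35,142.43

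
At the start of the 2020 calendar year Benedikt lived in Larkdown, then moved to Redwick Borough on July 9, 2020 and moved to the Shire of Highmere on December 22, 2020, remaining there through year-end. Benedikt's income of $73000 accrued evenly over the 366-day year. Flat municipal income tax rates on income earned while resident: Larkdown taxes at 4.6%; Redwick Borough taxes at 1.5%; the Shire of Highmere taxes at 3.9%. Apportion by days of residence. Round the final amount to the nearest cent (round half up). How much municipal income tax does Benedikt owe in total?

Larkdown, January 1 – July 8, 2020: 190 days → $73000 × 4.6% × 190/366 = $1743.2240
Redwick Borough, July 9 – December 21, 2020: 166 days → $73000 × 1.5% × 166/366 = $496.6393
The Shire of Highmere, December 22 – December 31, 2020: 10 days → $73000 × 3.9% × 10/366 = $77.7869
Total = $2317.6503

$2317.65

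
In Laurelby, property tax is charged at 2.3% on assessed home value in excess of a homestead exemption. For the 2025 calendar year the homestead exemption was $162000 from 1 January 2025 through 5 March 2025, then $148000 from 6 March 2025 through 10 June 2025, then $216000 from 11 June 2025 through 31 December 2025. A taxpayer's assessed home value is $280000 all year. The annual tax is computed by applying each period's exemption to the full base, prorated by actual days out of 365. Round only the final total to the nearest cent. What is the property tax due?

$2105.41

1 January – 5 March 2025: 64 days, exemption $162000 → ($280000 − $162000) × 2.3% × 64/365 = $475.8795
6 March – 10 June 2025: 97 days, exemption $148000 → ($280000 − $148000) × 2.3% × 97/365 = $806.8274
11 June – 31 December 2025: 204 days, exemption $216000 → ($280000 − $216000) × 2.3% × 204/365 = $822.7068
Total = $2105.4137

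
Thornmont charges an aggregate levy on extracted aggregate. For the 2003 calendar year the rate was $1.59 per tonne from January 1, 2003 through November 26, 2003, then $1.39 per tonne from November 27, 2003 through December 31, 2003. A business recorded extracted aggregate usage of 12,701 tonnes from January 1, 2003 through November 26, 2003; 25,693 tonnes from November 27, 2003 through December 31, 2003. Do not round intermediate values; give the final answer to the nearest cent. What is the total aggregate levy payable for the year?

$55907.86

January 1 – November 26, 2003: 12,701 tonnes at $1.59/tonne → $20194.59
November 27 – December 31, 2003: 25,693 tonnes at $1.39/tonne → $35713.27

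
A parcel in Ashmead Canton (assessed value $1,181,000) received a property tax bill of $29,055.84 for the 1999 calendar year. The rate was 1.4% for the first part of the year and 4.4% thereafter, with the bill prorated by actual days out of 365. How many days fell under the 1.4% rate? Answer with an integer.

Let d = days at the first rate; then 365 − d days at the second rate.
$1,181,000 × [1.4%·d + 4.4%·(365−d)] / 365 = $29,055.84
Solving gives d = 236, so the new rate took effect on 25 August 1999.

236 days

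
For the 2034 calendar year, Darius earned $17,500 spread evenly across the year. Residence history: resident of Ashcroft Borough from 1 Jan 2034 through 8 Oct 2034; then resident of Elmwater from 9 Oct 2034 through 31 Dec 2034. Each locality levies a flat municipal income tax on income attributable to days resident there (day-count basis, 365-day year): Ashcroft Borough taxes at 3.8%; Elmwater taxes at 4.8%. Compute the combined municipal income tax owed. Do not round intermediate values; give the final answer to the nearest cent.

Ashcroft Borough, 1 Jan – 8 Oct 2034: 281 days → $17,500 × 3.8% × 281/365 = $511.9589
Elmwater, 9 Oct – 31 Dec 2034: 84 days → $17,500 × 4.8% × 84/365 = $193.3151
Total = $705.2740

$705.27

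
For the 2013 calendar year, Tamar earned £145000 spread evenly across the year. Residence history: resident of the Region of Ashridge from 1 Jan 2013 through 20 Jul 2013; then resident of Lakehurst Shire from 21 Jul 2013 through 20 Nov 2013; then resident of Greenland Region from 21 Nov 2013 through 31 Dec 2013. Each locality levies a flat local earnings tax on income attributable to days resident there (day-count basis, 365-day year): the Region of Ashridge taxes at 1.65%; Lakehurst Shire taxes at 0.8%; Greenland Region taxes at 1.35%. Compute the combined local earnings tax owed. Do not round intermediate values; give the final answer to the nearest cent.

£1928.30

The Region of Ashridge, 1 Jan – 20 Jul 2013: 201 days → £145000 × 1.65% × 201/365 = £1317.5137
Lakehurst Shire, 21 Jul – 20 Nov 2013: 123 days → £145000 × 0.8% × 123/365 = £390.9041
Greenland Region, 21 Nov – 31 Dec 2013: 41 days → £145000 × 1.35% × 41/365 = £219.8836
Total = £1928.3014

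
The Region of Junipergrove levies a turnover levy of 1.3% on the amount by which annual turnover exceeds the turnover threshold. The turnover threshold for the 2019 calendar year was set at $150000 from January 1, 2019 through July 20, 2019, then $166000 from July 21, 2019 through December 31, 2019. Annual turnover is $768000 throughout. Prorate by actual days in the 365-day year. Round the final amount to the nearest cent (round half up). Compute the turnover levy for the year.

January 1 – July 20, 2019: 201 days, exemption $150000 → ($768000 − $150000) × 1.3% × 201/365 = $4424.2027
July 21 – December 31, 2019: 164 days, exemption $166000 → ($768000 − $166000) × 1.3% × 164/365 = $3516.3397
Total = $7940.5425

$7940.54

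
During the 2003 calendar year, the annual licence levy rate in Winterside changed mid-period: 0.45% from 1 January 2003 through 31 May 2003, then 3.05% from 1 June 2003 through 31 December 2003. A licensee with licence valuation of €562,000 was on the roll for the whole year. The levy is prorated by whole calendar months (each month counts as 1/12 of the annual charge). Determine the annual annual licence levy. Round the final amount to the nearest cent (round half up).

€11,052.67

1 January – 31 May 2003: 5 months at 0.45% → €562,000 × 0.45% × 5/12 = €1,053.7500
1 June – 31 December 2003: 7 months at 3.05% → €562,000 × 3.05% × 7/12 = €9,998.9167
Total = €11,052.6667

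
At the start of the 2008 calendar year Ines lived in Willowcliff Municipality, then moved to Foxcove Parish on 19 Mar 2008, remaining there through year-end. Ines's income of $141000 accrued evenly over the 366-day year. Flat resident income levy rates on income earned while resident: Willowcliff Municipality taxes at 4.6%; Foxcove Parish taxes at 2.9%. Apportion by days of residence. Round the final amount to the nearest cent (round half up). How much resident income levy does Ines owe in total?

$4599.84

Willowcliff Municipality, 1 Jan – 18 Mar 2008: 78 days → $141000 × 4.6% × 78/366 = $1382.2623
Foxcove Parish, 19 Mar – 31 Dec 2008: 288 days → $141000 × 2.9% × 288/366 = $3217.5738
Total = $4599.8361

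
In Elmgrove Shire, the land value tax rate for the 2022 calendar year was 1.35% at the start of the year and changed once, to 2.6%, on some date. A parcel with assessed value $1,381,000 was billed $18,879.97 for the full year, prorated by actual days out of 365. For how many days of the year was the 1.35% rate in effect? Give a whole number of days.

Let d = days at the first rate; then 365 − d days at the second rate.
$1,381,000 × [1.35%·d + 2.6%·(365−d)] / 365 = $18,879.97
Solving gives d = 360, so the new rate took effect on 27 December 2022.

360 days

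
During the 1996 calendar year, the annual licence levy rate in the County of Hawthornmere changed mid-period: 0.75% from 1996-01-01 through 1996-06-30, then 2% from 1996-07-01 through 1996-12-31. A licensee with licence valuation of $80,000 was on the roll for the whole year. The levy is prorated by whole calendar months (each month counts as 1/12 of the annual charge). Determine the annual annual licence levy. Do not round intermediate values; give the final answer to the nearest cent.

$1,100.00

1996-01-01 to 1996-06-30: 6 months at 0.75% → $80,000 × 0.75% × 6/12 = $300.0000
1996-07-01 to 1996-12-31: 6 months at 2% → $80,000 × 2% × 6/12 = $800.0000
Total = $1,100.0000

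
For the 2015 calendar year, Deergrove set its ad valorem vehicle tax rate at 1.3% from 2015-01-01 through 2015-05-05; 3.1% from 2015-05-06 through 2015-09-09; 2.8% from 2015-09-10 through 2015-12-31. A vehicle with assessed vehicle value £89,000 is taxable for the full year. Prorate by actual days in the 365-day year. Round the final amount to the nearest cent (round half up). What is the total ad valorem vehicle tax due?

2015-01-01 to 2015-05-05: 125 days at 1.3% → £89,000 × 1.3% × 125/365 = £396.2329
2015-05-06 to 2015-09-09: 127 days at 3.1% → £89,000 × 3.1% × 127/365 = £959.9808
2015-09-10 to 2015-12-31: 113 days at 2.8% → £89,000 × 2.8% × 113/365 = £771.4959
Total = £2,127.7096

£2,127.71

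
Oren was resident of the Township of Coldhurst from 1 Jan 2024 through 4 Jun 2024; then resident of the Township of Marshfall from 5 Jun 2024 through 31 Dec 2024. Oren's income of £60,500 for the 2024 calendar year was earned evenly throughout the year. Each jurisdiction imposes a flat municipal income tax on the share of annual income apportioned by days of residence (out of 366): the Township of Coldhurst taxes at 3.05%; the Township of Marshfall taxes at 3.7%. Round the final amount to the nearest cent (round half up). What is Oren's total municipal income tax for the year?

£2,070.89

The Township of Coldhurst, 1 Jan – 4 Jun 2024: 156 days → £60,500 × 3.05% × 156/366 = £786.5000
The Township of Marshfall, 5 Jun – 31 Dec 2024: 210 days → £60,500 × 3.7% × 210/366 = £1,284.3852
Total = £2,070.8852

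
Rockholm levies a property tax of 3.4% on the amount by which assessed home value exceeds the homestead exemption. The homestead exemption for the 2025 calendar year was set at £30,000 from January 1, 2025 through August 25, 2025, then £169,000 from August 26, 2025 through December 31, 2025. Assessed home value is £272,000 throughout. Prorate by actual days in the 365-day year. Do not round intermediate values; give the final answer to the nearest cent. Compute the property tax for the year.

January 1 – August 25, 2025: 237 days, exemption £30,000 → (£272,000 − £30,000) × 3.4% × 237/365 = £5,342.5644
August 26 – December 31, 2025: 128 days, exemption £169,000 → (£272,000 − £169,000) × 3.4% × 128/365 = £1,228.0986
Total = £6,570.6630

£6,570.66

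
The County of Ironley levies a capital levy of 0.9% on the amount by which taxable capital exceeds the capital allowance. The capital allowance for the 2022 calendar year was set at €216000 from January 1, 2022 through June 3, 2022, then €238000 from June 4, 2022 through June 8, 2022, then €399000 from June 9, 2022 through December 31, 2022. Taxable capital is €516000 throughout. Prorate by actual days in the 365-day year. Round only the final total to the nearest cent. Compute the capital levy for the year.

January 1 – June 3, 2022: 154 days, exemption €216000 → (€516000 − €216000) × 0.9% × 154/365 = €1139.1781
June 4 – June 8, 2022: 5 days, exemption €238000 → (€516000 − €238000) × 0.9% × 5/365 = €34.2740
June 9 – December 31, 2022: 206 days, exemption €399000 → (€516000 − €399000) × 0.9% × 206/365 = €594.2959
Total = €1767.7479

€1767.75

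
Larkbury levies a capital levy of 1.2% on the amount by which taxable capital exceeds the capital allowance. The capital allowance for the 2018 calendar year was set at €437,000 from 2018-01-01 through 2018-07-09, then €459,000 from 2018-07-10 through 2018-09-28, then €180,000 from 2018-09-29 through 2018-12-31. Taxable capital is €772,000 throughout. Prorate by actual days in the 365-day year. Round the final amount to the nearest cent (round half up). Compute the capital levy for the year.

2018-01-01 to 2018-07-09: 190 days, exemption €437,000 → (€772,000 − €437,000) × 1.2% × 190/365 = €2,092.6027
2018-07-10 to 2018-09-28: 81 days, exemption €459,000 → (€772,000 − €459,000) × 1.2% × 81/365 = €833.5233
2018-09-29 to 2018-12-31: 94 days, exemption €180,000 → (€772,000 − €180,000) × 1.2% × 94/365 = €1,829.5233
Total = €4,755.6493

€4,755.65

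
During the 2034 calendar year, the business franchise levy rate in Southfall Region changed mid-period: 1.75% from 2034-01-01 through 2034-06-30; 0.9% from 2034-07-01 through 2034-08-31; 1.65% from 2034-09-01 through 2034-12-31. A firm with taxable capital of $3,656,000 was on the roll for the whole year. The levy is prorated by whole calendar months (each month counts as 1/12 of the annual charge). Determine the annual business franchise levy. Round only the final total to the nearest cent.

2034-01-01 to 2034-06-30: 6 months at 1.75% → $3,656,000 × 1.75% × 6/12 = $31,990.0000
2034-07-01 to 2034-08-31: 2 months at 0.9% → $3,656,000 × 0.9% × 2/12 = $5,484.0000
2034-09-01 to 2034-12-31: 4 months at 1.65% → $3,656,000 × 1.65% × 4/12 = $20,108.0000
Total = $57,582.0000

$57,582.00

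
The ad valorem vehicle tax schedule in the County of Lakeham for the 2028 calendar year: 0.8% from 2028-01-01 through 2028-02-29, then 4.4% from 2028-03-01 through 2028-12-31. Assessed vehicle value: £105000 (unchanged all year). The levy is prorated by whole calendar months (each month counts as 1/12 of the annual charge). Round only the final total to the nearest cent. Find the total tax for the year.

2028-01-01 to 2028-02-29: 2 months at 0.8% → £105000 × 0.8% × 2/12 = £140.0000
2028-03-01 to 2028-12-31: 10 months at 4.4% → £105000 × 4.4% × 10/12 = £3850.0000
Total = £3990.0000

£3990.00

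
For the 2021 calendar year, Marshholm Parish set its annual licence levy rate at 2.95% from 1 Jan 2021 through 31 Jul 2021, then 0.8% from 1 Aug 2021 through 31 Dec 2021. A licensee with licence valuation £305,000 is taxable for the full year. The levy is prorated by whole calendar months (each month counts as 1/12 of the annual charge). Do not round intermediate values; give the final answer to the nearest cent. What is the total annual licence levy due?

£6,265.21

1 Jan – 31 Jul 2021: 7 months at 2.95% → £305,000 × 2.95% × 7/12 = £5,248.5417
1 Aug – 31 Dec 2021: 5 months at 0.8% → £305,000 × 0.8% × 5/12 = £1,016.6667
Total = £6,265.2083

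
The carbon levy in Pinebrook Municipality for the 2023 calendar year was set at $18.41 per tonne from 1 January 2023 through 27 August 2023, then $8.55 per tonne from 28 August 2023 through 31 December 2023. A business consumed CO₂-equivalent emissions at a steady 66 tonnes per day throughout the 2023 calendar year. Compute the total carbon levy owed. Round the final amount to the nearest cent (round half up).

1 January – 27 August 2023: 239 days × 66 tonnes/day = 15,774 tonnes at $18.41/tonne → $290399.34
28 August – 31 December 2023: 126 days × 66 tonnes/day = 8,316 tonnes at $8.55/tonne → $71101.80

$361501.14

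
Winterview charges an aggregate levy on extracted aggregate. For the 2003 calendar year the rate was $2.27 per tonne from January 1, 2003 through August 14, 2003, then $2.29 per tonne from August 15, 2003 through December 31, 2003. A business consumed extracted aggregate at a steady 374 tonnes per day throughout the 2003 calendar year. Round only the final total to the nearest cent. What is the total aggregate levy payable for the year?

January 1 – August 14, 2003: 226 days × 374 tonnes/day = 84,524 tonnes at $2.27/tonne → $191,869.48
August 15 – December 31, 2003: 139 days × 374 tonnes/day = 51,986 tonnes at $2.29/tonne → $119,047.94

$310,917.42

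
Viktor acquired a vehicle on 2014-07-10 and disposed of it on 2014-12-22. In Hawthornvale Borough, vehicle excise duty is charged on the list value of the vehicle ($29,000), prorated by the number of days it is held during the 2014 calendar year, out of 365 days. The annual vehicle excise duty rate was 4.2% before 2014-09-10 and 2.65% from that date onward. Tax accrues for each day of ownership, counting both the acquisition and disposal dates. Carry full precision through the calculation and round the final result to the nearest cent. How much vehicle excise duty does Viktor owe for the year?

2014-07-10 to 2014-09-09: 62 days at 4.2% → $29,000 × 4.2% × 62/365 = $206.8932
2014-09-10 to 2014-12-22: 104 days at 2.65% → $29,000 × 2.65% × 104/365 = $218.9699
Total = $425.8630

$425.86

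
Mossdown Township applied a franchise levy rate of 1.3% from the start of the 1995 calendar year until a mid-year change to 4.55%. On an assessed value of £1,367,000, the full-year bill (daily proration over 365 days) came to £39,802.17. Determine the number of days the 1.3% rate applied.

Let d = days at the first rate; then 365 − d days at the second rate.
£1,367,000 × [1.3%·d + 4.55%·(365−d)] / 365 = £39,802.17
Solving gives d = 184, so the new rate took effect on 4 July 1995.

184 days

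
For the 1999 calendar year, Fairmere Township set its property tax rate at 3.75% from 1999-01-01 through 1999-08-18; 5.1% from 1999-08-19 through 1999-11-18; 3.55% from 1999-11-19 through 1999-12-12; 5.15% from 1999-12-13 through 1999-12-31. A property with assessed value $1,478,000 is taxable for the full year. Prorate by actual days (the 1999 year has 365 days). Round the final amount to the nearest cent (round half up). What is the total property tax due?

1999-01-01 to 1999-08-18: 230 days at 3.75% → $1,478,000 × 3.75% × 230/365 = $34,925.3425
1999-08-19 to 1999-11-18: 92 days at 5.1% → $1,478,000 × 5.1% × 92/365 = $18,999.3863
1999-11-19 to 1999-12-12: 24 days at 3.55% → $1,478,000 × 3.55% × 24/365 = $3,450.0164
1999-12-13 to 1999-12-31: 19 days at 5.15% → $1,478,000 × 5.15% × 19/365 = $3,962.2548
Total = $61,337.0000

$61,337.00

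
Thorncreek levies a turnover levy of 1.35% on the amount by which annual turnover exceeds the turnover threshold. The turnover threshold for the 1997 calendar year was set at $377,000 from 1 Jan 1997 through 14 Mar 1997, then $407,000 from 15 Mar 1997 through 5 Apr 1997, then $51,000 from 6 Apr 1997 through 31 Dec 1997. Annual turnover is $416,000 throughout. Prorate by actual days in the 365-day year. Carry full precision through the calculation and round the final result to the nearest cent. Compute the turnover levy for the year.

1 Jan – 14 Mar 1997: 73 days, exemption $377,000 → ($416,000 − $377,000) × 1.35% × 73/365 = $105.3000
15 Mar – 5 Apr 1997: 22 days, exemption $407,000 → ($416,000 − $407,000) × 1.35% × 22/365 = $7.3233
6 Apr – 31 Dec 1997: 270 days, exemption $51,000 → ($416,000 − $51,000) × 1.35% × 270/365 = $3,645.0000
Total = $3,757.6233

$3,757.62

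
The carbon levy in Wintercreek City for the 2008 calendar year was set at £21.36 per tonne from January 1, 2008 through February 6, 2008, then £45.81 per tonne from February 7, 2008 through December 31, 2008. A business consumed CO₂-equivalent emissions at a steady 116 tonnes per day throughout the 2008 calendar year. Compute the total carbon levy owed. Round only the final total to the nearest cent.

£1,839,969.96

January 1 – February 6, 2008: 37 days × 116 tonnes/day = 4,292 tonnes at £21.36/tonne → £91,677.12
February 7 – December 31, 2008: 329 days × 116 tonnes/day = 38,164 tonnes at £45.81/tonne → £1,748,292.84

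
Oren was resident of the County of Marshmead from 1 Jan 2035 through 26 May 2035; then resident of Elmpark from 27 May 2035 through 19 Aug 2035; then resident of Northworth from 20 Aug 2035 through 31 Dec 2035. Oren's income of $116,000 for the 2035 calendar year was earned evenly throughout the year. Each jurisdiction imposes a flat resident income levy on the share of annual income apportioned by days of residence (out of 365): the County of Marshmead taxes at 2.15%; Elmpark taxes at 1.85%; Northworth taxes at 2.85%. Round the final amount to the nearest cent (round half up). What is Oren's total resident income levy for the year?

$2,711.06

The County of Marshmead, 1 Jan – 26 May 2035: 146 days → $116,000 × 2.15% × 146/365 = $997.6000
Elmpark, 27 May – 19 Aug 2035: 85 days → $116,000 × 1.85% × 85/365 = $499.7534
Northworth, 20 Aug – 31 Dec 2035: 134 days → $116,000 × 2.85% × 134/365 = $1,213.7096
Total = $2,711.0630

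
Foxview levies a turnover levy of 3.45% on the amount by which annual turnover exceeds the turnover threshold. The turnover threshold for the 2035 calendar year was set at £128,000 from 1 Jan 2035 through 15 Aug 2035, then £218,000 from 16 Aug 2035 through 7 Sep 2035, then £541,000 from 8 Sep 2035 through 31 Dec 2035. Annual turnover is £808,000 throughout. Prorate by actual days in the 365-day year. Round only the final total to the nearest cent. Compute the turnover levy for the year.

£18,775.09

1 Jan – 15 Aug 2035: 227 days, exemption £128,000 → (£808,000 − £128,000) × 3.45% × 227/365 = £14,590.1918
16 Aug – 7 Sep 2035: 23 days, exemption £218,000 → (£808,000 − £218,000) × 3.45% × 23/365 = £1,282.6438
8 Sep – 31 Dec 2035: 115 days, exemption £541,000 → (£808,000 − £541,000) × 3.45% × 115/365 = £2,902.2534
Total = £18,775.0890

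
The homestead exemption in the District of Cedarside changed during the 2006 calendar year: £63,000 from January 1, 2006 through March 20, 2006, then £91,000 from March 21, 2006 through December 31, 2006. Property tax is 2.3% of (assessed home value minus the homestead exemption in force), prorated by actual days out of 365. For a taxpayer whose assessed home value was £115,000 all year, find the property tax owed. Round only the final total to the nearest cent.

£691.39

January 1 – March 20, 2006: 79 days, exemption £63,000 → (£115,000 − £63,000) × 2.3% × 79/365 = £258.8603
March 21 – December 31, 2006: 286 days, exemption £91,000 → (£115,000 − £91,000) × 2.3% × 286/365 = £432.5260
Total = £691.3863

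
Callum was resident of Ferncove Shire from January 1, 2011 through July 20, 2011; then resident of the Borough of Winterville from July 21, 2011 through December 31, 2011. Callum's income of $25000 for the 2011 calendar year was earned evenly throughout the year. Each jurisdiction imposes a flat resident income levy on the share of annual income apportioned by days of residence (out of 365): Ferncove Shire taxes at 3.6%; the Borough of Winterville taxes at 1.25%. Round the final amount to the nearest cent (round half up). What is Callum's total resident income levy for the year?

Ferncove Shire, January 1 – July 20, 2011: 201 days → $25000 × 3.6% × 201/365 = $495.6164
The Borough of Winterville, July 21 – December 31, 2011: 164 days → $25000 × 1.25% × 164/365 = $140.4110
Total = $636.0274

$636.03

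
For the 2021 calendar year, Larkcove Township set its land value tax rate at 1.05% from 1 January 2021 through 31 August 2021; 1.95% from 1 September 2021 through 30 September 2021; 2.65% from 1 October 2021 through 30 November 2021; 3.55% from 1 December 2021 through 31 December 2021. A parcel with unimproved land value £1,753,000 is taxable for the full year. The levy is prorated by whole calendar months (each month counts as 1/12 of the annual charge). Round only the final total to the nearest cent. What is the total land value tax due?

£28,048.00

1 January – 31 August 2021: 8 months at 1.05% → £1,753,000 × 1.05% × 8/12 = £12,271.0000
1 September – 30 September 2021: 1 month at 1.95% → £1,753,000 × 1.95% × 1/12 = £2,848.6250
1 October – 30 November 2021: 2 months at 2.65% → £1,753,000 × 2.65% × 2/12 = £7,742.4167
1 December – 31 December 2021: 1 month at 3.55% → £1,753,000 × 3.55% × 1/12 = £5,185.9583
Total = £28,048.0000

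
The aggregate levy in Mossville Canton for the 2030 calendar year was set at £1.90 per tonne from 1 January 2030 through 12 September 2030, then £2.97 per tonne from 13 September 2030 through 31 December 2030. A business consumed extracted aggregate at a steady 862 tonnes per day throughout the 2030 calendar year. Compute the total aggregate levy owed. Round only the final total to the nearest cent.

£699,254.40

1 January – 12 September 2030: 255 days × 862 tonnes/day = 219,810 tonnes at £1.90/tonne → £417,639.00
13 September – 31 December 2030: 110 days × 862 tonnes/day = 94,820 tonnes at £2.97/tonne → £281,615.40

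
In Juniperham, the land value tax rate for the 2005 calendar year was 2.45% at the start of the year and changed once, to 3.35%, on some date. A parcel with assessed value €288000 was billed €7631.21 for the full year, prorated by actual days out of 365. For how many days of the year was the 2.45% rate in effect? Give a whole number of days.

Let d = days at the first rate; then 365 − d days at the second rate.
€288000 × [2.45%·d + 3.35%·(365−d)] / 365 = €7631.21
Solving gives d = 284, so the new rate took effect on October 12, 2005.

284 days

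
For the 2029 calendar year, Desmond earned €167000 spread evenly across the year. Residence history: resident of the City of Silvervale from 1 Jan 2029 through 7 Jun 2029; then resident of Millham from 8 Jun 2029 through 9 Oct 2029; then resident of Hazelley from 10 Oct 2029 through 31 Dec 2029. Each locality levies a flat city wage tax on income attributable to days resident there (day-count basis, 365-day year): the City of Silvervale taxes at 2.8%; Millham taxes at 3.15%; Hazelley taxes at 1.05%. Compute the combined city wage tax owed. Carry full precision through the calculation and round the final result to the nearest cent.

€4210.00

The City of Silvervale, 1 Jan – 7 Jun 2029: 158 days → €167000 × 2.8% × 158/365 = €2024.1315
Millham, 8 Jun – 9 Oct 2029: 124 days → €167000 × 3.15% × 124/365 = €1787.1288
Hazelley, 10 Oct – 31 Dec 2029: 83 days → €167000 × 1.05% × 83/365 = €398.7411
Total = €4210.0014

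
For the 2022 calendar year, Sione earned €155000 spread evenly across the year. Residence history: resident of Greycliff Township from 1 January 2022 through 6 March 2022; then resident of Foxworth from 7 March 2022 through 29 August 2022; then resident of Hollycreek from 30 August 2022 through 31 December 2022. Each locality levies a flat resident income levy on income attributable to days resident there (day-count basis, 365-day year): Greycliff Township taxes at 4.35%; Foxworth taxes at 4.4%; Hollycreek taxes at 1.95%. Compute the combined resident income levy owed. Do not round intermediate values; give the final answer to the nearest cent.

Greycliff Township, 1 January – 6 March 2022: 65 days → €155000 × 4.35% × 65/365 = €1200.7192
Foxworth, 7 March – 29 August 2022: 176 days → €155000 × 4.4% × 176/365 = €3288.5479
Hollycreek, 30 August – 31 December 2022: 124 days → €155000 × 1.95% × 124/365 = €1026.8219
Total = €5516.0890

€5516.09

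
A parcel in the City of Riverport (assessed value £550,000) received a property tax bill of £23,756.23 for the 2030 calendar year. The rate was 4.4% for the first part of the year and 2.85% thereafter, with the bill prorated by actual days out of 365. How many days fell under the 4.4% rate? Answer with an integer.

346 days

Let d = days at the first rate; then 365 − d days at the second rate.
£550,000 × [4.4%·d + 2.85%·(365−d)] / 365 = £23,756.23
Solving gives d = 346, so the new rate took effect on 13 Dec 2030.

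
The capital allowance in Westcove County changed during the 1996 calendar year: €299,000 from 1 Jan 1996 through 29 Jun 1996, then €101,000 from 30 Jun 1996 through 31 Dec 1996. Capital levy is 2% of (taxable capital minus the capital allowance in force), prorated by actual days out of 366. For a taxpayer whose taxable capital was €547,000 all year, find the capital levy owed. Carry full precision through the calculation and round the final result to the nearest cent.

1 Jan – 29 Jun 1996: 181 days, exemption €299,000 → (€547,000 − €299,000) × 2% × 181/366 = €2,452.8962
30 Jun – 31 Dec 1996: 185 days, exemption €101,000 → (€547,000 − €101,000) × 2% × 185/366 = €4,508.7432
Total = €6,961.6393

€6,961.64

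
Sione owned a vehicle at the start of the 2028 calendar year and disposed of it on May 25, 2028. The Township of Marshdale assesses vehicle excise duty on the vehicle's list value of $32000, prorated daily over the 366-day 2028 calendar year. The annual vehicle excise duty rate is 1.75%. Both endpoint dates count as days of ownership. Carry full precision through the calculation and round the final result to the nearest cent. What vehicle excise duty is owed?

Days held (January 1 – May 25, 2028): 146 out of 366
Tax = $32000 × 1.75% × 146/366 = $223.3880

$223.39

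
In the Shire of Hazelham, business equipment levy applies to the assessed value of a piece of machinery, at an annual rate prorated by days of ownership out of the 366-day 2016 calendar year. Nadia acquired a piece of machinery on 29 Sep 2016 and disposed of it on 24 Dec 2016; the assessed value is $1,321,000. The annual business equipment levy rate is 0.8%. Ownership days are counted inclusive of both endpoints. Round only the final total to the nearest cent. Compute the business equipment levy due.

$2,512.07

Days held (29 Sep – 24 Dec 2016): 87 out of 366
Tax = $1,321,000 × 0.8% × 87/366 = $2,512.0656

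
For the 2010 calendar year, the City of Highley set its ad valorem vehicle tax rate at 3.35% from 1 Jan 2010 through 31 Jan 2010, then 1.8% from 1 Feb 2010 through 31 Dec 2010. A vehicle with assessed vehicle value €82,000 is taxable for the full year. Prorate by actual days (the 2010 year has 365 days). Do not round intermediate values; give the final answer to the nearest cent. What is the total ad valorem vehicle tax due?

€1,583.95

1 Jan – 31 Jan 2010: 31 days at 3.35% → €82,000 × 3.35% × 31/365 = €233.3068
1 Feb – 31 Dec 2010: 334 days at 1.8% → €82,000 × 1.8% × 334/365 = €1,350.6411
Total = €1,583.9479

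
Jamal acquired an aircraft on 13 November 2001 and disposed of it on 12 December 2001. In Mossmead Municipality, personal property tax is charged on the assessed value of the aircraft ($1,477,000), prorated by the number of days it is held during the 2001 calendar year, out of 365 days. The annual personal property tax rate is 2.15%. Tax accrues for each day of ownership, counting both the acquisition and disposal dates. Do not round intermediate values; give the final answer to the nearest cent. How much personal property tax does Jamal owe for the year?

Days held (13 November – 12 December 2001): 30 out of 365
Tax = $1,477,000 × 2.15% × 30/365 = $2,610.0411

$2,610.04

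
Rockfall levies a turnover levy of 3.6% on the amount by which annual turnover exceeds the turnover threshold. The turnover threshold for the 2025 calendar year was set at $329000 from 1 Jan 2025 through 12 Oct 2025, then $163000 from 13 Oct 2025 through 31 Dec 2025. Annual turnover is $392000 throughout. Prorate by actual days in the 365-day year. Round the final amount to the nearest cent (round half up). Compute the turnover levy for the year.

$3577.81

1 Jan – 12 Oct 2025: 285 days, exemption $329000 → ($392000 − $329000) × 3.6% × 285/365 = $1770.9041
13 Oct – 31 Dec 2025: 80 days, exemption $163000 → ($392000 − $163000) × 3.6% × 80/365 = $1806.9041
Total = $3577.8082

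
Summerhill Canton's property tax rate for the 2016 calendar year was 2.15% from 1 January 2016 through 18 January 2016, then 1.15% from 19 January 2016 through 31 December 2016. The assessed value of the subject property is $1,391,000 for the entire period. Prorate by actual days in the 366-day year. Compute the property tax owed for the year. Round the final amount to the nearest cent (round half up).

1 January – 18 January 2016: 18 days at 2.15% → $1,391,000 × 2.15% × 18/366 = $1,470.8115
19 January – 31 December 2016: 348 days at 1.15% → $1,391,000 × 1.15% × 348/366 = $15,209.7869
Total = $16,680.5984

$16,680.60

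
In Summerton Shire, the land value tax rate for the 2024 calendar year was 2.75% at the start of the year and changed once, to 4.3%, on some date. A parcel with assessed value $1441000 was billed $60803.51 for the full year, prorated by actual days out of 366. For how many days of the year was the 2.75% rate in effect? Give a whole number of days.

19 days

Let d = days at the first rate; then 366 − d days at the second rate.
$1441000 × [2.75%·d + 4.3%·(366−d)] / 366 = $60803.51
Solving gives d = 19, so the new rate took effect on January 20, 2024.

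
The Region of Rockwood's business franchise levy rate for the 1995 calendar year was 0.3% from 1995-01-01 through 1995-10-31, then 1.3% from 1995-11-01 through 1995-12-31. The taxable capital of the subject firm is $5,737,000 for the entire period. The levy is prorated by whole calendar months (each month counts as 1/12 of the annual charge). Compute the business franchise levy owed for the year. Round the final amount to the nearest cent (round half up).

$26,772.67

1995-01-01 to 1995-10-31: 10 months at 0.3% → $5,737,000 × 0.3% × 10/12 = $14,342.5000
1995-11-01 to 1995-12-31: 2 months at 1.3% → $5,737,000 × 1.3% × 2/12 = $12,430.1667
Total = $26,772.6667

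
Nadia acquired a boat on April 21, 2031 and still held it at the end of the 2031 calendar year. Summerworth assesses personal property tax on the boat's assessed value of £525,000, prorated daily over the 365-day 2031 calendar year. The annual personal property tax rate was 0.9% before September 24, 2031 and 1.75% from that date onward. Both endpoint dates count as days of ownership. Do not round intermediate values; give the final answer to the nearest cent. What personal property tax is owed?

April 21 – September 23, 2031: 156 days at 0.9% → £525,000 × 0.9% × 156/365 = £2,019.4521
September 24 – December 31, 2031: 99 days at 1.75% → £525,000 × 1.75% × 99/365 = £2,491.9521
Total = £4,511.4041

£4,511.40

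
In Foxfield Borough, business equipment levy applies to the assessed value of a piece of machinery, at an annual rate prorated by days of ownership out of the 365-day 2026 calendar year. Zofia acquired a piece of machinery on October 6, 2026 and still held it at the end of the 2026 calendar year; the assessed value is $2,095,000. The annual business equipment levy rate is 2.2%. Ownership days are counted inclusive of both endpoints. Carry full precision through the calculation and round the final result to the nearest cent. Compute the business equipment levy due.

$10,985.84

Days held (October 6 – December 31, 2026): 87 out of 365
Tax = $2,095,000 × 2.2% × 87/365 = $10,985.8356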